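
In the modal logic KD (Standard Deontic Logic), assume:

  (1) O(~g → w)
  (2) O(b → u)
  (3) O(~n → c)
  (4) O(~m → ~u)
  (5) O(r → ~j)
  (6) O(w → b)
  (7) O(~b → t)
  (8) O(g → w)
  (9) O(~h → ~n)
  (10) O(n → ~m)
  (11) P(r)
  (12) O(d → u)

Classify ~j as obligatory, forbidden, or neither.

Premise 5 is O(r → ~j), but O(r) is not derivable from the premises (the permission P(r) asserts only ~O(~r), not O(r)), so it does not yield O(~j).
No premise or chain of K-axiom applications forces O(~j), and none forces O(j). So ~j is neither obligatory nor forbidden under these norms.

Neither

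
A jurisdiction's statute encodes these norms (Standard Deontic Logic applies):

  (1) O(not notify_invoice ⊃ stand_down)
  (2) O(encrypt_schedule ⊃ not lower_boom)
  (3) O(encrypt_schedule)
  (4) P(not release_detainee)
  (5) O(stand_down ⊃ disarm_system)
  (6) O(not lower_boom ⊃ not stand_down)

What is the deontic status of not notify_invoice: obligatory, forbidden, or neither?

Premise 3 gives O(encrypt_schedule).
Premise 2 is O(encrypt_schedule ⊃ not lower_boom); since O(encrypt_schedule), deontic closure gives O(not lower_boom).
Premise 6 is O(not lower_boom ⊃ not stand_down); since O(not lower_boom), deontic closure gives O(not stand_down).
Premise 1 is O(not notify_invoice ⊃ stand_down); contrapositively O(not stand_down ⊃ notify_invoice). Since O(not stand_down) holds, K gives O(notify_invoice).
Premises 4, 5 do not contribute to this derivation.
Thus O(notify_invoice), which is F(not notify_invoice): not notify_invoice is forbidden.

Forbidden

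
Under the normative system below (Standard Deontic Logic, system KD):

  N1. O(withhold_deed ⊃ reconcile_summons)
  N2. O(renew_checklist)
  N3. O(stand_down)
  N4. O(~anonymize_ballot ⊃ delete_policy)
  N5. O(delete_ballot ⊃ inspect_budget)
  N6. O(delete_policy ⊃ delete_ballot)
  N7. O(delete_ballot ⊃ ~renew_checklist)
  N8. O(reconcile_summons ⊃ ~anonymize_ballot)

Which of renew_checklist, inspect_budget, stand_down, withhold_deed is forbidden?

withhold_deed

Premise 2 states O(renew_checklist) outright.
Premise 7, O(delete_ballot ⊃ ~renew_checklist), contraposes to O(renew_checklist ⊃ ~delete_ballot); with O(renew_checklist) we get O(~delete_ballot).
The contrapositive of premise 6 (O(delete_policy ⊃ delete_ballot)) is O(~delete_ballot ⊃ ~delete_policy), and O(~delete_ballot) is already established, so O(~delete_policy).
Premise 4 is O(~anonymize_ballot ⊃ delete_policy); contrapositively O(~delete_policy ⊃ anonymize_ballot). Since O(~delete_policy) holds, K gives O(anonymize_ballot).
The contrapositive of premise 8 (O(reconcile_summons ⊃ ~anonymize_ballot)) is O(anonymize_ballot ⊃ ~reconcile_summons), and O(anonymize_ballot) is already established, so O(~reconcile_summons).
Premise 1 is O(withhold_deed ⊃ reconcile_summons); contrapositively O(~reconcile_summons ⊃ ~withhold_deed). Since O(~reconcile_summons) holds, K gives O(~withhold_deed).
So O(~withhold_deed) holds, i.e. withhold_deed is forbidden. None of the other listed options is forbidden under the premises.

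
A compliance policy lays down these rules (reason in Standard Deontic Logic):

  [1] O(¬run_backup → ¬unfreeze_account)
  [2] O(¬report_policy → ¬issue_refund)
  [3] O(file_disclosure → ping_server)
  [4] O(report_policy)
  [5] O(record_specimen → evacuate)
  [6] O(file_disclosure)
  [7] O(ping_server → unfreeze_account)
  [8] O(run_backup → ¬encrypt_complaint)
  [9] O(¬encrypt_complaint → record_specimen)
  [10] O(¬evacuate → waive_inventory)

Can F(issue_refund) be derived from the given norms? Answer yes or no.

No

Premise 2 is O(¬report_policy → ¬issue_refund), but O(¬report_policy) is not derivable from the premises, so it does not yield O(¬issue_refund).
No other premise forces O(¬issue_refund). An ideal world satisfying every premise can still have issue_refund true, so F(issue_refund) is not derivable.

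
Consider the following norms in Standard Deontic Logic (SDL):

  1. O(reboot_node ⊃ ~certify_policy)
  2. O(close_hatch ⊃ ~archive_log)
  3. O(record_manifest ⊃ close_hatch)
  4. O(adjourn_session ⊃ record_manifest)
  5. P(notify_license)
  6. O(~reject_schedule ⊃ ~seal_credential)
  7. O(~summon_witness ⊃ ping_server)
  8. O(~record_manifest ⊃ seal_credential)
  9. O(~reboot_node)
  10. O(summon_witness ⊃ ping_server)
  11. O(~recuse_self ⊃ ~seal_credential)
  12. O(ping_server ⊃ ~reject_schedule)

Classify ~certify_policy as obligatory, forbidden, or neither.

Premise 1 is O(reboot_node ⊃ ~certify_policy), but O(reboot_node) is not derivable from the premises, so it does not yield O(~certify_policy).
No premise or chain of K-axiom applications forces O(~certify_policy), and none forces O(certify_policy). So ~certify_policy is neither obligatory nor forbidden under these norms.

Neither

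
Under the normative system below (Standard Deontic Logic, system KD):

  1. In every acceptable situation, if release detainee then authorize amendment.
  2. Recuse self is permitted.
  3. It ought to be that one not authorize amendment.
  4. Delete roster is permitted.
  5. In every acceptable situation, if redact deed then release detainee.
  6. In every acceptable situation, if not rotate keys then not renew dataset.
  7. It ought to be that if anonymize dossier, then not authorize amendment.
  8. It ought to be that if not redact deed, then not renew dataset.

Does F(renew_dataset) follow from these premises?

Yes

Premise 3 states O(¬authorize_amendment) outright.
Premise 1, O(release_detainee → authorize_amendment), contraposes to O(¬authorize_amendment → ¬release_detainee); with O(¬authorize_amendment) we get O(¬release_detainee).
Premise 5 is O(redact_deed → release_detainee); contrapositively O(¬release_detainee → ¬redact_deed). Since O(¬release_detainee) holds, K gives O(¬redact_deed).
Premise 8 is O(¬redact_deed → ¬renew_dataset); since O(¬redact_deed), deontic closure gives O(¬renew_dataset).
Premises 2, 4, 6, 7 do not contribute to this derivation.
So O(¬renew_dataset) holds, i.e. F(renew_dataset). The claim follows.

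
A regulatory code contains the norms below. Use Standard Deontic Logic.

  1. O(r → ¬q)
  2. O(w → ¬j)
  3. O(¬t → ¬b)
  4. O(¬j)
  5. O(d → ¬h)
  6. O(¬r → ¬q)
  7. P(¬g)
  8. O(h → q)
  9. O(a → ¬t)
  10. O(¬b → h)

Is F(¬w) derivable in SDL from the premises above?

No

Premise 2 is O(w → ¬j); even if O(¬j) held, inferring O(w) would be affirming the consequent — invalid.
No other premise forces O(w). An ideal world satisfying every premise can still have ¬w true, so F(¬w) is not derivable.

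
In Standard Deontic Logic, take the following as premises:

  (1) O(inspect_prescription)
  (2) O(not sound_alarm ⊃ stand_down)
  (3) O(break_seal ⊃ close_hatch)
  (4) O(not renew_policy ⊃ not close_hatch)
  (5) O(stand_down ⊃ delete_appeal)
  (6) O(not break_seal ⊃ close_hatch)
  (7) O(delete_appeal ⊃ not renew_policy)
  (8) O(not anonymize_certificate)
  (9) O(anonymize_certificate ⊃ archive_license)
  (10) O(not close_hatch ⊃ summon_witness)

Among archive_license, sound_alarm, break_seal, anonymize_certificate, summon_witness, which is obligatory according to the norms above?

sound_alarm

Premises 3 and 6 are O(break_seal ⊃ close_hatch) and O(not break_seal ⊃ close_hatch); every ideal world satisfies break_seal or not break_seal, so in either case close_hatch holds — hence O(close_hatch).
Premise 4 is O(not renew_policy ⊃ not close_hatch); contrapositively O(close_hatch ⊃ renew_policy). Since O(close_hatch) holds, K gives O(renew_policy).
Premise 7 is O(delete_appeal ⊃ not renew_policy); contrapositively O(renew_policy ⊃ not delete_appeal). Since O(renew_policy) holds, K gives O(not delete_appeal).
The contrapositive of premise 5 (O(stand_down ⊃ delete_appeal)) is O(not delete_appeal ⊃ not stand_down), and O(not delete_appeal) is already established, so O(not stand_down).
Premise 2 is O(not sound_alarm ⊃ stand_down); contrapositively O(not stand_down ⊃ sound_alarm). Since O(not stand_down) holds, K gives O(sound_alarm).
So O(sound_alarm) holds — sound_alarm is obligatory. None of the other listed options is made obligatory by any chain of premises.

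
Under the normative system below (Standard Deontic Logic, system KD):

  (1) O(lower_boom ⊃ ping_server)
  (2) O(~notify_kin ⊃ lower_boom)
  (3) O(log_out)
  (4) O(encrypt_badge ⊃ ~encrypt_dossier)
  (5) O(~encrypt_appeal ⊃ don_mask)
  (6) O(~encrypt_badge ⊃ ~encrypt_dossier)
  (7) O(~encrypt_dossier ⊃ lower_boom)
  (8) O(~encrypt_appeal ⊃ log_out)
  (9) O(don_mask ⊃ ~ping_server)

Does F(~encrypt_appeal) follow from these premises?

Yes

Premises 4 and 6 are O(encrypt_badge ⊃ ~encrypt_dossier) and O(~encrypt_badge ⊃ ~encrypt_dossier); every ideal world satisfies encrypt_badge or ~encrypt_badge, so in either case ~encrypt_dossier holds — hence O(~encrypt_dossier).
Applying K to premise 7 (O(~encrypt_dossier ⊃ lower_boom)) and O(~encrypt_dossier) yields O(lower_boom).
Applying K to premise 1 (O(lower_boom ⊃ ping_server)) and O(lower_boom) yields O(ping_server).
The contrapositive of premise 9 (O(don_mask ⊃ ~ping_server)) is O(ping_server ⊃ ~don_mask), and O(ping_server) is already established, so O(~don_mask).
Premise 5 is O(~encrypt_appeal ⊃ don_mask); contrapositively O(~don_mask ⊃ encrypt_appeal). Since O(~don_mask) holds, K gives O(encrypt_appeal).
Premises 2, 3, 8 do not contribute to this derivation.
So O(encrypt_appeal) holds, i.e. F(~encrypt_appeal). The claim follows.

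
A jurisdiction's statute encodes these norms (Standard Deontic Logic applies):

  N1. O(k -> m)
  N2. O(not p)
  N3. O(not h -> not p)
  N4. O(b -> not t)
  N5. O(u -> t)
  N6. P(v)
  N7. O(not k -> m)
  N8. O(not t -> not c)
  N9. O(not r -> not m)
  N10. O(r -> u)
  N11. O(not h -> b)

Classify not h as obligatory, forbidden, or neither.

Forbidden

Premises 1 and 7 are O(k -> m) and O(not k -> m); every ideal world satisfies k or not k, so in either case m holds — hence O(m).
Premise 9, O(not r -> not m), contraposes to O(m -> r); with O(m) we get O(r).
Applying K to premise 10 (O(r -> u)) and O(r) yields O(u).
Applying K to premise 5 (O(u -> t)) and O(u) yields O(t).
Premise 4 is O(b -> not t); contrapositively O(t -> not b). Since O(t) holds, K gives O(not b).
Premise 11 is O(not h -> b); contrapositively O(not b -> h). Since O(not b) holds, K gives O(h).
Premises 2, 3, 6, 8 do not contribute to this derivation.
Thus O(h), which is F(not h): not h is forbidden.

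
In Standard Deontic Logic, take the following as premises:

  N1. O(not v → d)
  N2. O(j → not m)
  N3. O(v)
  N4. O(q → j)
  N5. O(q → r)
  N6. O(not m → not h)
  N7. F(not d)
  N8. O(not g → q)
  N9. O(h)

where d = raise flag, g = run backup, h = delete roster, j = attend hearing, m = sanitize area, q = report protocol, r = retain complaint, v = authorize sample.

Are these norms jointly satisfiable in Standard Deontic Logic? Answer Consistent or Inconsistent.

Consistent

Premise 1 is O(not v → d); even if O(d) held, inferring O(not v) would be affirming the consequent — invalid.
So O(not v) is not derivable, and the apparent clash with O(v) does not arise.
A world satisfying every obligation exists (e.g. d=true, g=true, h=true, j=false, m=true, q=false, r=false, v=true); no atom is both obligatory and forbidden, so the set is consistent.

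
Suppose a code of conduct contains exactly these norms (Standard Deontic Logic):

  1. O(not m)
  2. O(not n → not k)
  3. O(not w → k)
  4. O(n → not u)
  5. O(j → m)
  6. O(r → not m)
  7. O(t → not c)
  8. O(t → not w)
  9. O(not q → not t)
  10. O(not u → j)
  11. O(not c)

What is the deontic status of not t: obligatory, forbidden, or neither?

Obligatory

From premise 1 we have O(not m).
Premise 5 is O(j → m); contrapositively O(not m → not j). Since O(not m) holds, K gives O(not j).
Premise 10 is O(not u → j); contrapositively O(not j → u). Since O(not j) holds, K gives O(u).
The contrapositive of premise 4 (O(n → not u)) is O(u → not n), and O(u) is already established, so O(not n).
Applying K to premise 2 (O(not n → not k)) and O(not n) yields O(not k).
The contrapositive of premise 3 (O(not w → k)) is O(not k → w), and O(not k) is already established, so O(w).
Premise 8 is O(t → not w); contrapositively O(w → not t). Since O(w) holds, K gives O(not t).
Premises 6, 7, 9, 11 do not contribute to this derivation.
Hence not t is obligatory.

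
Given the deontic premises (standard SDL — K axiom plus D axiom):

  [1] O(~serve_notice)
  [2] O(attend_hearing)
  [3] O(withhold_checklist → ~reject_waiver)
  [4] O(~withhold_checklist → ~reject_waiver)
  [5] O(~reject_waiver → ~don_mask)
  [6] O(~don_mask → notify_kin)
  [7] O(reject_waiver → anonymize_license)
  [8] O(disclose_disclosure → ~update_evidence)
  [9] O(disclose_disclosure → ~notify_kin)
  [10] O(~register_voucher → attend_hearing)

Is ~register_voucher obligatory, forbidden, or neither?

Neither

Premise 10 is O(~register_voucher → attend_hearing); even if O(attend_hearing) held, inferring O(~register_voucher) would be affirming the consequent — invalid.
No premise or chain of K-axiom applications forces O(~register_voucher), and none forces O(register_voucher). So ~register_voucher is neither obligatory nor forbidden under these norms.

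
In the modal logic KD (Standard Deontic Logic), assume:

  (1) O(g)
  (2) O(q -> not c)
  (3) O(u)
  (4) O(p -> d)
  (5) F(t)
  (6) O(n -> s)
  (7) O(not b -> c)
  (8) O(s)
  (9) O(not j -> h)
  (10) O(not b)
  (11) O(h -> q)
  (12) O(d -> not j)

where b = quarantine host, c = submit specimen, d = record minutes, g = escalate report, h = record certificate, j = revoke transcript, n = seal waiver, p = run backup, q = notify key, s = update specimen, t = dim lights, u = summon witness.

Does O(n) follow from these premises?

No

Premise 6 is O(n -> s); even if O(s) held, inferring O(n) would be affirming the consequent — invalid.
No other premise forces O(n). An ideal world satisfying every premise can still have n false, so O(n) is not derivable.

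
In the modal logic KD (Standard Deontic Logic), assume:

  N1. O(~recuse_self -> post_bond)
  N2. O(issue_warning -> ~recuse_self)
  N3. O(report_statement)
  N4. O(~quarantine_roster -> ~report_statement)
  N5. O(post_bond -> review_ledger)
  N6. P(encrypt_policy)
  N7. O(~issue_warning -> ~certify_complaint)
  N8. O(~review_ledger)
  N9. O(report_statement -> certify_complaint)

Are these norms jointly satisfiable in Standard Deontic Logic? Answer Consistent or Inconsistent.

Inconsistent

From premise 8 we have O(~review_ledger).
Premise 5, O(post_bond -> review_ledger), contraposes to O(~review_ledger -> ~post_bond); with O(~review_ledger) we get O(~post_bond).
Premise 1 is O(~recuse_self -> post_bond); contrapositively O(~post_bond -> recuse_self). Since O(~post_bond) holds, K gives O(recuse_self).
Premise 2, O(issue_warning -> ~recuse_self), contraposes to O(recuse_self -> ~issue_warning); with O(recuse_self) we get O(~issue_warning).
From O(~issue_warning) and premise 7, O(~issue_warning -> ~certify_complaint), we obtain O(~certify_complaint).
Premise 9 is O(report_statement -> certify_complaint); contrapositively O(~certify_complaint -> ~report_statement). Since O(~certify_complaint) holds, K gives O(~report_statement).
But premise 3 directly asserts O(report_statement).
We now have both O(~report_statement) and O(report_statement) — report_statement is simultaneously obligatory and forbidden, violating the D-axiom.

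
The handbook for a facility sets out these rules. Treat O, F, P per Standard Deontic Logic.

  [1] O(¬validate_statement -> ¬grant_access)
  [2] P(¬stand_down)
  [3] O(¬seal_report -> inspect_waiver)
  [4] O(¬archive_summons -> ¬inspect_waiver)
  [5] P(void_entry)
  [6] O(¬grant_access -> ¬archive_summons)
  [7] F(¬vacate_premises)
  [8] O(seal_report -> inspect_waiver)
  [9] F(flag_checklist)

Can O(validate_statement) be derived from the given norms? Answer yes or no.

Yes

Premises 3 and 8 cover both cases: O(¬seal_report -> inspect_waiver) and O(seal_report -> inspect_waiver). Since ¬seal_report ∨ seal_report is a tautology, O(inspect_waiver) follows.
Premise 4, O(¬archive_summons -> ¬inspect_waiver), contraposes to O(inspect_waiver -> archive_summons); with O(inspect_waiver) we get O(archive_summons).
Premise 6, O(¬grant_access -> ¬archive_summons), contraposes to O(archive_summons -> grant_access); with O(archive_summons) we get O(grant_access).
Premise 1, O(¬validate_statement -> ¬grant_access), contraposes to O(grant_access -> validate_statement); with O(grant_access) we get O(validate_statement).
Premises 2, 5, 7, 9 do not contribute to this derivation.
So O(validate_statement) follows.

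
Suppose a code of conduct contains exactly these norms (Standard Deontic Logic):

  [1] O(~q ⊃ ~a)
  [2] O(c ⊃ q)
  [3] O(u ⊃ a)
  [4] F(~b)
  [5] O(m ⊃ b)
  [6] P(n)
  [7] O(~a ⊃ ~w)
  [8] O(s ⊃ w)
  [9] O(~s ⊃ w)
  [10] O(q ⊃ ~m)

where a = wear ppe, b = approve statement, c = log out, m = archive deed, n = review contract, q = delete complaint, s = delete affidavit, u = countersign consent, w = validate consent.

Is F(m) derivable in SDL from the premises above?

Yes

Premises 9 and 8 are O(~s ⊃ w) and O(s ⊃ w); every ideal world satisfies ~s or s, so in either case w holds — hence O(w).
Premise 7 is O(~a ⊃ ~w); contrapositively O(w ⊃ a). Since O(w) holds, K gives O(a).
The contrapositive of premise 1 (O(~q ⊃ ~a)) is O(a ⊃ q), and O(a) is already established, so O(q).
Premise 10 is O(q ⊃ ~m); since O(q), deontic closure gives O(~m).
Premises 2, 3, 4, 5, 6 do not contribute to this derivation.
So O(~m) holds, i.e. F(m). The claim follows.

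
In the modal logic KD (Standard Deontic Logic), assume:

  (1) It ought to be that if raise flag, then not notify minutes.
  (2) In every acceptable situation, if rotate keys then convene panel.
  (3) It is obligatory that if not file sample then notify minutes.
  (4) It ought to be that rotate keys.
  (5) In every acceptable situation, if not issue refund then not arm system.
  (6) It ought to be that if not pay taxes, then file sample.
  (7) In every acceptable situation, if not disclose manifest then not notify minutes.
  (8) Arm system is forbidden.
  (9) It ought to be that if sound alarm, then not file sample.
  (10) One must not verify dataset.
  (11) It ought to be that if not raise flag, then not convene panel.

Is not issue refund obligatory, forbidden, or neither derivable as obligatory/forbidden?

Neither

Premise 5 is O(¬issue_refund → ¬arm_system); even if O(¬arm_system) held, inferring O(¬issue_refund) would be affirming the consequent — invalid.
No premise or chain of K-axiom applications forces O(¬issue_refund), and none forces O(issue_refund). So ¬issue_refund is neither obligatory nor forbidden under these norms.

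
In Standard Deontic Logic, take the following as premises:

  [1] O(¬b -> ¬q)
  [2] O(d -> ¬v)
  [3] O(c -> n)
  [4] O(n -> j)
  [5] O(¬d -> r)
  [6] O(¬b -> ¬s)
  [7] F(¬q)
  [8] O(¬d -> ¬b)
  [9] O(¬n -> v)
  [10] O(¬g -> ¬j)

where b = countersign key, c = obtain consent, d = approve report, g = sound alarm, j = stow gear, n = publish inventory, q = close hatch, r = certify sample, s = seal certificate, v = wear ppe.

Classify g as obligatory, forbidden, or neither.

Obligatory

Premise 7 is F(¬q), i.e. O(q).
The contrapositive of premise 1 (O(¬b -> ¬q)) is O(q -> b), and O(q) is already established, so O(b).
The contrapositive of premise 8 (O(¬d -> ¬b)) is O(b -> d), and O(b) is already established, so O(d).
Applying K to premise 2 (O(d -> ¬v)) and O(d) yields O(¬v).
Premise 9 is O(¬n -> v); contrapositively O(¬v -> n). Since O(¬v) holds, K gives O(n).
From O(n) and premise 4, O(n -> j), we obtain O(j).
Premise 10, O(¬g -> ¬j), contraposes to O(j -> g); with O(j) we get O(g).
Premises 3, 5, 6 do not contribute to this derivation.
Hence g is obligatory.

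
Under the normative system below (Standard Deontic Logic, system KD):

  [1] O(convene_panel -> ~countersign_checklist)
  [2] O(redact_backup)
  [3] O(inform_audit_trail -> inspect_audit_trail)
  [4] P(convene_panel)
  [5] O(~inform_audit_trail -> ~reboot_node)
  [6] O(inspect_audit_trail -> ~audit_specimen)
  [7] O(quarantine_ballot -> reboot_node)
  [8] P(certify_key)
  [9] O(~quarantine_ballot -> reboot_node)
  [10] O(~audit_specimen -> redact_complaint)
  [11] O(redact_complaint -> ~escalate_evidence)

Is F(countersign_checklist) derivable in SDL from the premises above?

No

Premise 1 is O(convene_panel -> ~countersign_checklist), but O(convene_panel) is not derivable from the premises (the permission P(convene_panel) asserts only ~O(~convene_panel), not O(convene_panel)), so it does not yield O(~countersign_checklist).
No other premise forces O(~countersign_checklist). An ideal world satisfying every premise can still have countersign_checklist true, so F(countersign_checklist) is not derivable.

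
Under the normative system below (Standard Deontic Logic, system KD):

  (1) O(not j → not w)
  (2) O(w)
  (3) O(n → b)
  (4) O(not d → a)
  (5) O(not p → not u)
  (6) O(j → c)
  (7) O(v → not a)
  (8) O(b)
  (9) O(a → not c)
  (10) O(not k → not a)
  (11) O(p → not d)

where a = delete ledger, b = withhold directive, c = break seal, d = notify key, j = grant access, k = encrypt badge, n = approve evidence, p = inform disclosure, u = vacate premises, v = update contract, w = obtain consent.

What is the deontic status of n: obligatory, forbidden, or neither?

Neither

Premise 3 is O(n → b); even if O(b) held, inferring O(n) would be affirming the consequent — invalid.
No premise or chain of K-axiom applications forces O(n), and none forces O(not n). So n is neither obligatory nor forbidden under these norms.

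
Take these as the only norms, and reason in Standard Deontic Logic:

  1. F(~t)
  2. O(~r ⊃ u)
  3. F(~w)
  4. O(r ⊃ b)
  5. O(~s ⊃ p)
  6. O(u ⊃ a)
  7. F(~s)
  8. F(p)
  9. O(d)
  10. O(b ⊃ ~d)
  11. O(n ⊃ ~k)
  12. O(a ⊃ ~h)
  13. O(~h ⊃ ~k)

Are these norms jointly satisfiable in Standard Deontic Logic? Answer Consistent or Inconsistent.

Premise 5 is O(~s ⊃ p), but O(~s) is not derivable from the premises, so it does not yield O(p).
So O(p) is not derivable, and the apparent clash with O(~p) does not arise.
A world satisfying every obligation exists (e.g. a=true, b=false, d=true, h=false, k=false, n=false, p=false, r=false, s=true, t=true, u=true, w=true); no atom is both obligatory and forbidden, so the set is consistent.

Consistent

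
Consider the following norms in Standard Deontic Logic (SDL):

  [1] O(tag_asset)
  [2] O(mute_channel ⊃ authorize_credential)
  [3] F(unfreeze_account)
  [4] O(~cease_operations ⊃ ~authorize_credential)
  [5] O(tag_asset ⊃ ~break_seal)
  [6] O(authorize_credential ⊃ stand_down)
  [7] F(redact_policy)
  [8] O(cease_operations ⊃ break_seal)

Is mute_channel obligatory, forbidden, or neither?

Premise 1 states O(tag_asset) outright.
From O(tag_asset) and premise 5, O(tag_asset ⊃ ~break_seal), we obtain O(~break_seal).
The contrapositive of premise 8 (O(cease_operations ⊃ break_seal)) is O(~break_seal ⊃ ~cease_operations), and O(~break_seal) is already established, so O(~cease_operations).
From O(~cease_operations) and premise 4, O(~cease_operations ⊃ ~authorize_credential), we obtain O(~authorize_credential).
Premise 2, O(mute_channel ⊃ authorize_credential), contraposes to O(~authorize_credential ⊃ ~mute_channel); with O(~authorize_credential) we get O(~mute_channel).
Premises 3, 6, 7 do not contribute to this derivation.
Thus O(~mute_channel), which is F(mute_channel): mute_channel is forbidden.

Forbidden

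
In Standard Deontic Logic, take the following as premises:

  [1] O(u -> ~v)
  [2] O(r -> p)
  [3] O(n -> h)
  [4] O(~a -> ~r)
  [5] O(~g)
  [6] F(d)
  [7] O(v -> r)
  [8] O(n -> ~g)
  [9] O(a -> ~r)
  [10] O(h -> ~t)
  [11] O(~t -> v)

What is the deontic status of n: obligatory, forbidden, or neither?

Forbidden

By case analysis on ~a: premise 4 gives O(~a -> ~r) and premise 9 gives O(a -> ~r), so O(~r) either way.
Premise 7, O(v -> r), contraposes to O(~r -> ~v); with O(~r) we get O(~v).
Premise 11, O(~t -> v), contraposes to O(~v -> t); with O(~v) we get O(t).
The contrapositive of premise 10 (O(h -> ~t)) is O(t -> ~h), and O(t) is already established, so O(~h).
Premise 3 is O(n -> h); contrapositively O(~h -> ~n). Since O(~h) holds, K gives O(~n).
Premises 1, 2, 5, 6, 8 do not contribute to this derivation.
Thus O(~n), which is F(n): n is forbidden.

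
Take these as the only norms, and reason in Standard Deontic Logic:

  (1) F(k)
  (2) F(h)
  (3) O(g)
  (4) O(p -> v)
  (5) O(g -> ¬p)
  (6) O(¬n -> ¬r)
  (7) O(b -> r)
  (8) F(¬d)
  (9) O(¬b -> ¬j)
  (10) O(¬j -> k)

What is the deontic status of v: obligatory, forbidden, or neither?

Premise 4 is O(p -> v), but O(p) is not derivable from the premises, so it does not yield O(v).
No premise or chain of K-axiom applications forces O(v), and none forces O(¬v). So v is neither obligatory nor forbidden under these norms.

Neither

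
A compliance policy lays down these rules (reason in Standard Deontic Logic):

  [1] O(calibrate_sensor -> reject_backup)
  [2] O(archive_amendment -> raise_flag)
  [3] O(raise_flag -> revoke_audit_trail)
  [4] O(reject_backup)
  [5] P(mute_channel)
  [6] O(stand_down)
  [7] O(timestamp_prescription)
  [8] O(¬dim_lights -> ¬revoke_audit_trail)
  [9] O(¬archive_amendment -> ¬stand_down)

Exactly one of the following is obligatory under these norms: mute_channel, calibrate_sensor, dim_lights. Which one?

From premise 6 we have O(stand_down).
Premise 9 is O(¬archive_amendment -> ¬stand_down); contrapositively O(stand_down -> archive_amendment). Since O(stand_down) holds, K gives O(archive_amendment).
Premise 2 is O(archive_amendment -> raise_flag); since O(archive_amendment), deontic closure gives O(raise_flag).
From O(raise_flag) and premise 3, O(raise_flag -> revoke_audit_trail), we obtain O(revoke_audit_trail).
The contrapositive of premise 8 (O(¬dim_lights -> ¬revoke_audit_trail)) is O(revoke_audit_trail -> dim_lights), and O(revoke_audit_trail) is already established, so O(dim_lights).
So O(dim_lights) holds — dim_lights is obligatory. None of the other listed options is made obligatory by any chain of premises.

dim_lights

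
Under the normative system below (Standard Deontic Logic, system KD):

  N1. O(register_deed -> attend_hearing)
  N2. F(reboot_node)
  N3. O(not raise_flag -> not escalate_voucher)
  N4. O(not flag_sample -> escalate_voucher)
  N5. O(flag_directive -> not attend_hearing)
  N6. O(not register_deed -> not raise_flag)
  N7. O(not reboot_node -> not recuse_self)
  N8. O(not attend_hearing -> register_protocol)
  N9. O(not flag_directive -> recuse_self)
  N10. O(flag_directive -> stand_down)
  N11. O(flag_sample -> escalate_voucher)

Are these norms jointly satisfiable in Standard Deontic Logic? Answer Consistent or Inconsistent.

Premises 4 and 11 are O(not flag_sample -> escalate_voucher) and O(flag_sample -> escalate_voucher); every ideal world satisfies not flag_sample or flag_sample, so in either case escalate_voucher holds — hence O(escalate_voucher).
The contrapositive of premise 3 (O(not raise_flag -> not escalate_voucher)) is O(escalate_voucher -> raise_flag), and O(escalate_voucher) is already established, so O(raise_flag).
Premise 6, O(not register_deed -> not raise_flag), contraposes to O(raise_flag -> register_deed); with O(raise_flag) we get O(register_deed).
From O(register_deed) and premise 1, O(register_deed -> attend_hearing), we obtain O(attend_hearing).
The contrapositive of premise 5 (O(flag_directive -> not attend_hearing)) is O(attend_hearing -> not flag_directive), and O(attend_hearing) is already established, so O(not flag_directive).
From O(not flag_directive) and premise 9, O(not flag_directive -> recuse_self), we obtain O(recuse_self).
Premise 7, O(not reboot_node -> not recuse_self), contraposes to O(recuse_self -> reboot_node); with O(recuse_self) we get O(reboot_node).
Yet premise 2 is F(reboot_node), i.e. O(not reboot_node).
We now have both O(reboot_node) and O(not reboot_node) — reboot_node is simultaneously obligatory and forbidden, violating the D-axiom.

Inconsistent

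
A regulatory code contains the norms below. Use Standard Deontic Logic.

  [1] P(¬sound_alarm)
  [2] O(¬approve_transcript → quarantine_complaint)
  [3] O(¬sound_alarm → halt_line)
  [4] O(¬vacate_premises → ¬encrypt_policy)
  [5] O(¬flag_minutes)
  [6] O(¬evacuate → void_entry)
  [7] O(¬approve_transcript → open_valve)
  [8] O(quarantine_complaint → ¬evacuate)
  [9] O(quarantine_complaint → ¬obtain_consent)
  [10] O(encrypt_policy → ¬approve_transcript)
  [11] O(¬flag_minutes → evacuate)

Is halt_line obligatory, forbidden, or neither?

Premise 3 is O(¬sound_alarm → halt_line), but O(¬sound_alarm) is not derivable from the premises (the permission P(¬sound_alarm) asserts only ¬O(sound_alarm), not O(¬sound_alarm)), so it does not yield O(halt_line).
No premise or chain of K-axiom applications forces O(halt_line), and none forces O(¬halt_line). So halt_line is neither obligatory nor forbidden under these norms.

Neither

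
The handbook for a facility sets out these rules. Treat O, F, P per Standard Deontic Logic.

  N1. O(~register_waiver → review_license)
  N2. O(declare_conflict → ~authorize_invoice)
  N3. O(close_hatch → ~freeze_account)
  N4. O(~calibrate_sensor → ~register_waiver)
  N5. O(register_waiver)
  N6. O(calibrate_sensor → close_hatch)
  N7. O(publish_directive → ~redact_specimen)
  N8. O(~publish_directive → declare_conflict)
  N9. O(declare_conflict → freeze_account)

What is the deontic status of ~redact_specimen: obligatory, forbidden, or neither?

Obligatory

From premise 5 we have O(register_waiver).
Premise 4, O(~calibrate_sensor → ~register_waiver), contraposes to O(register_waiver → calibrate_sensor); with O(register_waiver) we get O(calibrate_sensor).
Applying K to premise 6 (O(calibrate_sensor → close_hatch)) and O(calibrate_sensor) yields O(close_hatch).
Applying K to premise 3 (O(close_hatch → ~freeze_account)) and O(close_hatch) yields O(~freeze_account).
Premise 9, O(declare_conflict → freeze_account), contraposes to O(~freeze_account → ~declare_conflict); with O(~freeze_account) we get O(~declare_conflict).
The contrapositive of premise 8 (O(~publish_directive → declare_conflict)) is O(~declare_conflict → publish_directive), and O(~declare_conflict) is already established, so O(publish_directive).
Premise 7 is O(publish_directive → ~redact_specimen); since O(publish_directive), deontic closure gives O(~redact_specimen).
Premises 1, 2 do not contribute to this derivation.
Hence ~redact_specimen is obligatory.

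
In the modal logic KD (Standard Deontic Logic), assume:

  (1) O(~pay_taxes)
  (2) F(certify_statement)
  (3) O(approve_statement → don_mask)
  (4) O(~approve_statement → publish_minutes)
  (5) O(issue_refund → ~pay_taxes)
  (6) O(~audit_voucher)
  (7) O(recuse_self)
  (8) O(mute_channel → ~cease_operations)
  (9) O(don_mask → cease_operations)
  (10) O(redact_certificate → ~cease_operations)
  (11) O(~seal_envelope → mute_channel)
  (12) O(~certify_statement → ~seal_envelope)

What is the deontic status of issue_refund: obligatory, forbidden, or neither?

Premise 5 is O(issue_refund → ~pay_taxes); even if O(~pay_taxes) held, inferring O(issue_refund) would be affirming the consequent — invalid.
No premise or chain of K-axiom applications forces O(issue_refund), and none forces O(~issue_refund). So issue_refund is neither obligatory nor forbidden under these norms.

Neither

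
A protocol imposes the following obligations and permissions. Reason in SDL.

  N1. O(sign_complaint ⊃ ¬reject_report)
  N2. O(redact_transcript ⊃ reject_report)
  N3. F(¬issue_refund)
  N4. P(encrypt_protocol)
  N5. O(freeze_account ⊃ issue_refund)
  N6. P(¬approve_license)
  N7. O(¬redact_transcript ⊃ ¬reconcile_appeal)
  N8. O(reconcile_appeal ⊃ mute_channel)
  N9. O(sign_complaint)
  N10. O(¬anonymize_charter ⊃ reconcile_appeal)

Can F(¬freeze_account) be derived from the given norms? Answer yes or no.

No

Premise 5 is O(freeze_account ⊃ issue_refund); even if O(issue_refund) held, inferring O(freeze_account) would be affirming the consequent — invalid.
No other premise forces O(freeze_account). An ideal world satisfying every premise can still have ¬freeze_account true, so F(¬freeze_account) is not derivable.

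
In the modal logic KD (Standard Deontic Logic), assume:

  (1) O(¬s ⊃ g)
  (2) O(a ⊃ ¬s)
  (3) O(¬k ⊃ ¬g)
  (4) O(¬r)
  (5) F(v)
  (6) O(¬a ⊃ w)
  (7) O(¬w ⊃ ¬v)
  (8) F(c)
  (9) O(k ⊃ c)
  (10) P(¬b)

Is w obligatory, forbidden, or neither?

Obligatory

F(c) at premise 8 means O(¬c).
Premise 9 is O(k ⊃ c); contrapositively O(¬c ⊃ ¬k). Since O(¬c) holds, K gives O(¬k).
Premise 3 is O(¬k ⊃ ¬g); since O(¬k), deontic closure gives O(¬g).
Premise 1 is O(¬s ⊃ g); contrapositively O(¬g ⊃ s). Since O(¬g) holds, K gives O(s).
The contrapositive of premise 2 (O(a ⊃ ¬s)) is O(s ⊃ ¬a), and O(s) is already established, so O(¬a).
From O(¬a) and premise 6, O(¬a ⊃ w), we obtain O(w).
Premises 4, 5, 7, 10 do not contribute to this derivation.
Hence w is obligatory.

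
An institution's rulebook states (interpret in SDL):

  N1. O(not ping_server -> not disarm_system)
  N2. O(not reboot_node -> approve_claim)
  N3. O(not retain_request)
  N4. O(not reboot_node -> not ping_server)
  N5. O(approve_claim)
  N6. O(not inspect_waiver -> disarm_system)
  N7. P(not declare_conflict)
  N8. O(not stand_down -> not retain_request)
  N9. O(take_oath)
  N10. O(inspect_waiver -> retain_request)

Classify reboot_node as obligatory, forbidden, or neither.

Obligatory

Premise 3 gives O(not retain_request).
The contrapositive of premise 10 (O(inspect_waiver -> retain_request)) is O(not retain_request -> not inspect_waiver), and O(not retain_request) is already established, so O(not inspect_waiver).
From O(not inspect_waiver) and premise 6, O(not inspect_waiver -> disarm_system), we obtain O(disarm_system).
Premise 1 is O(not ping_server -> not disarm_system); contrapositively O(disarm_system -> ping_server). Since O(disarm_system) holds, K gives O(ping_server).
Premise 4, O(not reboot_node -> not ping_server), contraposes to O(ping_server -> reboot_node); with O(ping_server) we get O(reboot_node).
Premises 2, 5, 7, 8, 9 do not contribute to this derivation.
Hence reboot_node is obligatory.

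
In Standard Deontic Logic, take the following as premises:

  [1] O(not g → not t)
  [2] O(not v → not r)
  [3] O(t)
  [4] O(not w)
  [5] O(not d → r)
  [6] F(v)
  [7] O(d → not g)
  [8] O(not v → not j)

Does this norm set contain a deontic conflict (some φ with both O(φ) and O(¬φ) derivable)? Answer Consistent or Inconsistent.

Inconsistent

Premise 3 gives O(t).
The contrapositive of premise 1 (O(not g → not t)) is O(t → g), and O(t) is already established, so O(g).
Premise 7, O(d → not g), contraposes to O(g → not d); with O(g) we get O(not d).
From O(not d) and premise 5, O(not d → r), we obtain O(r).
Premise 2, O(not v → not r), contraposes to O(r → v); with O(r) we get O(v).
But premise 6, F(v), means O(not v).
We now have both O(v) and O(not v) — v is simultaneously obligatory and forbidden, violating the D-axiom.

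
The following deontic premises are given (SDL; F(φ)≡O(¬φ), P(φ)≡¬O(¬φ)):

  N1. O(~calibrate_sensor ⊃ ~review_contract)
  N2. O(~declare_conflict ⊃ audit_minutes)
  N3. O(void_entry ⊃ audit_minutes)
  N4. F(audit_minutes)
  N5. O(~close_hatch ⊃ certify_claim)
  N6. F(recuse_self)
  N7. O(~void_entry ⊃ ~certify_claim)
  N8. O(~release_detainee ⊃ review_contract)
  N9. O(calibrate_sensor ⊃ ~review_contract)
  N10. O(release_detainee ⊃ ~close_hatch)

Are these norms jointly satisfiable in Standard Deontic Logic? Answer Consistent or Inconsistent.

Premises 9 and 1 cover both cases: O(calibrate_sensor ⊃ ~review_contract) and O(~calibrate_sensor ⊃ ~review_contract). Since calibrate_sensor ∨ ~calibrate_sensor is a tautology, O(~review_contract) follows.
Premise 8, O(~release_detainee ⊃ review_contract), contraposes to O(~review_contract ⊃ release_detainee); with O(~review_contract) we get O(release_detainee).
With premise 10, O(release_detainee ⊃ ~close_hatch), the K-axiom yields O(~close_hatch).
Applying K to premise 5 (O(~close_hatch ⊃ certify_claim)) and O(~close_hatch) yields O(certify_claim).
The contrapositive of premise 7 (O(~void_entry ⊃ ~certify_claim)) is O(certify_claim ⊃ void_entry), and O(certify_claim) is already established, so O(void_entry).
With premise 3, O(void_entry ⊃ audit_minutes), the K-axiom yields O(audit_minutes).
Yet premise 4 is F(audit_minutes), i.e. O(~audit_minutes).
We now have both O(audit_minutes) and O(~audit_minutes) — audit_minutes is simultaneously obligatory and forbidden, violating the D-axiom.

Inconsistent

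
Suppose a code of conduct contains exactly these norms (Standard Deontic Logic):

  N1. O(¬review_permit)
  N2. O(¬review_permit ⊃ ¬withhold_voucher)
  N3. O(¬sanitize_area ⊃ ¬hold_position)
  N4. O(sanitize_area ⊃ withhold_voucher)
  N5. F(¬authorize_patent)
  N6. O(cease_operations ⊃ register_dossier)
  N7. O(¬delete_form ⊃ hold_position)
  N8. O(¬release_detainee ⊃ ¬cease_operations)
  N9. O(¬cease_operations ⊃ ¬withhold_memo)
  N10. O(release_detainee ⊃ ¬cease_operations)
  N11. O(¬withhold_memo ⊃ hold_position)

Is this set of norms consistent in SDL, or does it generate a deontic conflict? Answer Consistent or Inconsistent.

By case analysis on release_detainee: premise 10 gives O(release_detainee ⊃ ¬cease_operations) and premise 8 gives O(¬release_detainee ⊃ ¬cease_operations), so O(¬cease_operations) either way.
From O(¬cease_operations) and premise 9, O(¬cease_operations ⊃ ¬withhold_memo), we obtain O(¬withhold_memo).
Premise 11 is O(¬withhold_memo ⊃ hold_position); since O(¬withhold_memo), deontic closure gives O(hold_position).
Premise 3 is O(¬sanitize_area ⊃ ¬hold_position); contrapositively O(hold_position ⊃ sanitize_area). Since O(hold_position) holds, K gives O(sanitize_area).
Premise 4 is O(sanitize_area ⊃ withhold_voucher); since O(sanitize_area), deontic closure gives O(withhold_voucher).
The contrapositive of premise 2 (O(¬review_permit ⊃ ¬withhold_voucher)) is O(withhold_voucher ⊃ review_permit), and O(withhold_voucher) is already established, so O(review_permit).
But premise 1 directly asserts O(¬review_permit).
We now have both O(review_permit) and O(¬review_permit) — review_permit is simultaneously obligatory and forbidden, violating the D-axiom.

Inconsistent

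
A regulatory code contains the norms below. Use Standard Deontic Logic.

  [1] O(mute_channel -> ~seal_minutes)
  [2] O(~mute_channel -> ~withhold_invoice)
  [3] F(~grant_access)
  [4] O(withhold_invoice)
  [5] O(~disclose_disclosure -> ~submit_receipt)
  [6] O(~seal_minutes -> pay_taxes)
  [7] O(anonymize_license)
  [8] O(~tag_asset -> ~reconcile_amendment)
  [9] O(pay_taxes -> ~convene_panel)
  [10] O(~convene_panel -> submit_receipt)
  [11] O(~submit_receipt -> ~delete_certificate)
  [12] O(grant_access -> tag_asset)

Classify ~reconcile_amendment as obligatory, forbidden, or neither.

Premise 8 is O(~tag_asset -> ~reconcile_amendment), but O(~tag_asset) is not derivable from the premises, so it does not yield O(~reconcile_amendment).
No premise or chain of K-axiom applications forces O(~reconcile_amendment), and none forces O(reconcile_amendment). So ~reconcile_amendment is neither obligatory nor forbidden under these norms.

Neither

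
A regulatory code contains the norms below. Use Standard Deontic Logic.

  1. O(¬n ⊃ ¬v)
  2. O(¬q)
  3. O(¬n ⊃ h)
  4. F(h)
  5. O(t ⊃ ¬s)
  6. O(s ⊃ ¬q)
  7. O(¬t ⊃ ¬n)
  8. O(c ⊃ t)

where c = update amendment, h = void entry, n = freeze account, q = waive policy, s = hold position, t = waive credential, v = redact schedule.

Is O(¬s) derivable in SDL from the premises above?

Yes

Premise 4, F(h), is equivalent to O(¬h).
Premise 3, O(¬n ⊃ h), contraposes to O(¬h ⊃ n); with O(¬h) we get O(n).
Premise 7, O(¬t ⊃ ¬n), contraposes to O(n ⊃ t); with O(n) we get O(t).
From O(t) and premise 5, O(t ⊃ ¬s), we obtain O(¬s).
Premises 1, 2, 6, 8 do not contribute to this derivation.
So O(¬s) follows.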